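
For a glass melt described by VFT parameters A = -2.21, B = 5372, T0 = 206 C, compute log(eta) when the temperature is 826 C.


VFT equation: log(eta) = A + B / (T - T0)
  T - T0 = 826 - 206 = 620
  B / (T - T0) = 5372 / 620 = 8.665
  log(eta) = -2.21 + 8.665 = 6.455

6.455


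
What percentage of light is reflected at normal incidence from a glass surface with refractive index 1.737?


Fresnel reflectance at normal incidence:
  R = ((n - 1)/(n + 1))^2
  (n - 1)/(n + 1) = (1.737 - 1)/(1.737 + 1) = 0.269273
  R = 0.269273^2 = 0.0725079
  R(%) = 0.0725079 * 100 = 7.251%

7.251%


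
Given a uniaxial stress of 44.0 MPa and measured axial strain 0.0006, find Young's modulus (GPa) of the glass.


Young's modulus: E = stress / strain
  E = 44.0 MPa / 0.0006 = 73333.33 MPa
Convert to GPa: 73333.33 / 1000 = 73.33 GPa

73.33 GPa


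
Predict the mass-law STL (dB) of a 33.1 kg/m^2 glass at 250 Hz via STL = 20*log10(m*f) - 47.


Mass law: STL = 20 * log10(m * f) - 47
  m * f = 33.1 * 250 = 8275
  log10(8275) = 3.91777
  STL = 20 * 3.91777 - 47 = 78.3554 - 47 = 31.4 dB

31.4 dB


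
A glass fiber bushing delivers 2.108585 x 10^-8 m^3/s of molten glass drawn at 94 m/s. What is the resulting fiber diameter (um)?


Cross-sectional area from continuity:
  A = Q / v = 2.108585 x 10^-8 / 94 = 2.243176 x 10^-10 m^2
Diameter from circular cross-section:
  d = sqrt(4A / pi) * 10^6 (m -> um)
  d = sqrt(4 * 2.243176 x 10^-10 / pi) * 10^6 = 16.9 um

16.9 um


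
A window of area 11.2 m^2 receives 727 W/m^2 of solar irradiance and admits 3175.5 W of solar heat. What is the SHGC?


Rearrange Q = Area * SHGC * Irradiance:
  SHGC = Q / (Area * Irradiance)
  SHGC = 3175.5 / (11.2 * 727) = 0.39

0.39


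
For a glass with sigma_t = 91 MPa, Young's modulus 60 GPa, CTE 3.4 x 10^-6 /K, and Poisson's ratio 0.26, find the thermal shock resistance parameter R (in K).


Thermal shock resistance: R = sigma * (1 - nu) / (E * alpha)
  Numerator = 91 * (1 - 0.26) = 67.34
  Denominator = 60 * 1000 * (3.4 x 10^-6) = 0.204
  R = 67.34 / 0.204 = 330.1 K

330.1 K


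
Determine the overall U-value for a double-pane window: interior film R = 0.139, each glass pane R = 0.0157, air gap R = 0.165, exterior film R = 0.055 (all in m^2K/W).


Total thermal resistance (series):
  R_total = R_in + R_glass + R_air + R_glass + R_out
  R_total = 0.139 + 0.0157 + 0.165 + 0.0157 + 0.055 = 0.3904 m^2K/W
U-value = 1 / R_total = 1 / 0.3904 = 2.561 W/m^2K

2.561 W/m^2K


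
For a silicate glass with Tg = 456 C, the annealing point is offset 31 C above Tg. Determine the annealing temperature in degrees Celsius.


The annealing temperature is Tg plus the offset:
  T_anneal = 456 + 31 = 487 C

487 C


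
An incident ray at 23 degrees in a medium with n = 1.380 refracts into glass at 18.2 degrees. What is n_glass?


Apply Snell's law: n1 * sin(theta1) = n2 * sin(theta2)
  n2 = n1 * sin(theta1) / sin(theta2)
  sin(23) = 0.390731
  sin(18.2) = 0.312335
  n2 = 1.380 * 0.390731 / 0.312335 = 1.7264

1.7264


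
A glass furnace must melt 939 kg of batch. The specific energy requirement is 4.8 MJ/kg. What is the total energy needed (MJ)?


Total energy = mass * specific energy
  E = 939 * 4.8 = 4507.2 MJ

4507.2 MJ


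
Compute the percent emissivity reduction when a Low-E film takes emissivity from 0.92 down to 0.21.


Percentage reduction = (1 - coated/uncoated) * 100
  Ratio = 0.21 / 0.92 = 0.2283
  Reduction = (1 - 0.2283) * 100 = 77.2%

77.2%


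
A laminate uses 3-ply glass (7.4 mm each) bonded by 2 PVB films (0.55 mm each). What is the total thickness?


Total thickness = glass contribution + PVB contribution
  Glass: 3 * 7.4 = 22.2 mm
  PVB: 2 * 0.55 = 1.1 mm
  Total = 22.2 + 1.1 = 23.3 mm

23.3 mm


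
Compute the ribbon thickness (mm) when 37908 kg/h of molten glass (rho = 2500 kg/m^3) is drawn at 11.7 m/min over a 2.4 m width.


Ribbon cross-section from mass balance:
  Volume rate = throughput / density = 37908 / 2500 = 15.1632 m^3/h
  thickness = volume rate / (speed * 60 * width), i.e.
  thickness = throughput / (60 * speed * width * density) * 1000
  thickness = 37908 / (60 * 11.7 * 2.4 * 2500) * 1000 = 9.0 mm

9.0 mm


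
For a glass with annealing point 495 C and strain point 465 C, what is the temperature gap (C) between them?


Gap = T_anneal - T_strain:
  gap = 495 - 465 = 30 C

30 C


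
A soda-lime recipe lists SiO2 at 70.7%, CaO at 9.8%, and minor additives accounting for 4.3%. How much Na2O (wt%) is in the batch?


Pieces sum to 100%:
  Na2O = 100 - (SiO2 + CaO + others)
  Na2O = 100 - (70.7 + 9.8 + 4.3) = 15.2%

15.2%


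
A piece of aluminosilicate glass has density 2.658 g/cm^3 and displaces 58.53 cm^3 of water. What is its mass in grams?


Rearrange rho = m / V:
  m = rho * V
  m = 2.658 * 58.53 = 155.573 g

155.573 g


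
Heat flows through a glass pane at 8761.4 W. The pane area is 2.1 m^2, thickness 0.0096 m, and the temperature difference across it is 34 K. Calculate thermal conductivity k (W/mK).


Fourier's law rearranged: k = Q * t / (A * dT)
  Numerator = 8761.4 * 0.0096 = 84.10944
  Denominator = 2.1 * 34 = 71.4
  k = 84.10944 / 71.4 = 1.178 W/mK

1.178 W/mK


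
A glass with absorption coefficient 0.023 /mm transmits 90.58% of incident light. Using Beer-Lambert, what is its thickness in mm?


Rearrange T = exp(-alpha * thickness):
  thickness = -ln(T) / alpha
  T = 90.58/100 = 0.9058
  ln(T) = -0.09894
  -ln(T) = 0.09894
  thickness = 0.09894 / 0.023 = 4.3 mm

4.3 mm


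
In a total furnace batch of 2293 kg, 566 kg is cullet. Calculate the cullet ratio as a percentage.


Cullet ratio = (cullet mass / total batch mass) * 100
  Ratio = 566 / 2293 * 100 = 24.68%

24.68%


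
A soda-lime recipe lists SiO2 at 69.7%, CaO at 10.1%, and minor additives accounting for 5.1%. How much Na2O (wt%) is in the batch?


Pieces sum to 100%:
  Na2O = 100 - (SiO2 + CaO + others)
  Na2O = 100 - (69.7 + 10.1 + 5.1) = 15.1%

15.1%


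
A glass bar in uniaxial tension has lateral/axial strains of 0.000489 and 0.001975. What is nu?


Poisson's ratio: nu = lateral strain / axial strain
  nu = 0.000489 / 0.001975 = 0.2476

0.2476


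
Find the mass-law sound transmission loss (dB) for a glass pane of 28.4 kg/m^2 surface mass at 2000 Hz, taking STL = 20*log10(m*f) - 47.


Mass law: STL = 20 * log10(m * f) - 47
  m * f = 28.4 * 2000 = 56800
  log10(56800) = 4.75435
  STL = 20 * 4.75435 - 47 = 95.087 - 47 = 48.1 dB

48.1 dB


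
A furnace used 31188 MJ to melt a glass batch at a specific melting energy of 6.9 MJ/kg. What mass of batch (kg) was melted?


Rearrange E = m * s for m:
  m = E / s
  m = 31188 / 6.9 = 4520.0 kg

4520.0 kg


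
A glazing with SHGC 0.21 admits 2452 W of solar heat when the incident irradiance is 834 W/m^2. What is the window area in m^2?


Rearrange Q = Area * SHGC * Irradiance:
  Area = Q / (SHGC * Irradiance)
  Area = 2452 / (0.21 * 834) = 14.0 m^2

14.0 m^2


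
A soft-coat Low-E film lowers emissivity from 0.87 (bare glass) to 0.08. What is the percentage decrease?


Percentage reduction = (1 - coated/uncoated) * 100
  Ratio = 0.08 / 0.87 = 0.092
  Reduction = (1 - 0.092) * 100 = 90.8%

90.8%


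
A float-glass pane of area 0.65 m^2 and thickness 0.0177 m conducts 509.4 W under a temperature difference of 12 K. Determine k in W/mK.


Fourier's law rearranged: k = Q * t / (A * dT)
  Numerator = 509.4 * 0.0177 = 9.01638
  Denominator = 0.65 * 12 = 7.8
  k = 9.01638 / 7.8 = 1.156 W/mK

1.156 W/mK


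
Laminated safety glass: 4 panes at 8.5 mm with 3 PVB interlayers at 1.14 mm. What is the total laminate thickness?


Total thickness = glass contribution + PVB contribution
  Glass: 4 * 8.5 = 34.0 mm
  PVB: 3 * 1.14 = 3.42 mm
  Total = 34.0 + 3.42 = 37.42 mm

37.42 mm


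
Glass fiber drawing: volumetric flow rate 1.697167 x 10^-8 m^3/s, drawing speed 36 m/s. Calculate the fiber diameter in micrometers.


Cross-sectional area from continuity:
  A = Q / v = 1.697167 x 10^-8 / 36 = 4.714353 x 10^-10 m^2
Diameter from circular cross-section:
  d = sqrt(4A / pi) * 10^6 (m -> um)
  d = sqrt(4 * 4.714353 x 10^-10 / pi) * 10^6 = 24.5 um

24.5 um


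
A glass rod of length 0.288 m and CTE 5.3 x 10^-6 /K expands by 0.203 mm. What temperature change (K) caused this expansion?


Rearrange dL = alpha * L0 * dT for dT:
  dT = dL / (alpha * L0)
  dL (m) = 0.203 / 1000 = 0.000203
  dT = 0.000203 / ((5.3 x 10^-6) * 0.288) = 133.0 K

133.0 K


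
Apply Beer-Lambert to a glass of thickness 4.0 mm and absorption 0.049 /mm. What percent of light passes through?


Beer-Lambert law: T = exp(-alpha * thickness)
  exponent = -0.049 * 4.0 = -0.196
  T = exp(-0.196) = 0.822
  Percentage = 0.822 * 100 = 82.2%

82.2%


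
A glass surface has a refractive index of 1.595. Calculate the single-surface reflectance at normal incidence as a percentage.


Fresnel reflectance at normal incidence:
  R = ((n - 1)/(n + 1))^2
  (n - 1)/(n + 1) = (1.595 - 1)/(1.595 + 1) = 0.229287
  R = 0.229287^2 = 0.0525725
  R(%) = 0.0525725 * 100 = 5.257%

5.257%


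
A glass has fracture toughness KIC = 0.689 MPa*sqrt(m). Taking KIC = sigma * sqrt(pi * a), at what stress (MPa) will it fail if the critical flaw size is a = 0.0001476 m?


Rearrange KIC = sigma * sqrt(pi * a):
  sigma = KIC / sqrt(pi * a)
  sqrt(pi * 0.0001476) = 0.021534
  sigma = 0.689 / 0.021534 = 32.0 MPa

32.0 MPa


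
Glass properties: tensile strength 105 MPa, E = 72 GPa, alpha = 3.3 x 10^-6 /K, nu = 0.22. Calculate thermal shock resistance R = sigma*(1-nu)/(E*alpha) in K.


Thermal shock resistance: R = sigma * (1 - nu) / (E * alpha)
  Numerator = 105 * (1 - 0.22) = 81.9
  Denominator = 72 * 1000 * (3.3 x 10^-6) = 0.2376
  R = 81.9 / 0.2376 = 344.7 K

344.7 K


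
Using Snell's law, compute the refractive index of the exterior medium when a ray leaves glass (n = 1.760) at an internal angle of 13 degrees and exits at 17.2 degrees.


Apply Snell's law: n1 * sin(theta1) = n2 * sin(theta2)
  n2 = n1 * sin(theta1) / sin(theta2)
  sin(13) = 0.224951
  sin(17.2) = 0.295708
  n2 = 1.760 * 0.224951 / 0.295708 = 1.3389

1.3389


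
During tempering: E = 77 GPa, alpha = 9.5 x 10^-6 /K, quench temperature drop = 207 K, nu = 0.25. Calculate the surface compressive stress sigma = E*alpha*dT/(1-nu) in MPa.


Tempering stress: sigma = E * alpha * dT / (1 - nu)
  E (MPa) = 77 * 1000 = 77000
  Numerator = 77000 * (9.5 x 10^-6) * 207 = 151.4205
  Denominator = 1 - 0.25 = 0.75
  sigma = 151.4205 / 0.75 = 201.9 MPa

201.9 MPa


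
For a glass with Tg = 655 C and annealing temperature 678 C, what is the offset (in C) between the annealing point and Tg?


Offset = T_anneal - Tg:
  offset = 678 - 655 = 23 C

23 C


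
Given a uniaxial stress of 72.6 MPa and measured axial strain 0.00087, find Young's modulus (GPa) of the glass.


Young's modulus: E = stress / strain
  E = 72.6 MPa / 0.00087 = 83448.28 MPa
Convert to GPa: 83448.28 / 1000 = 83.45 GPa

83.45 GPa


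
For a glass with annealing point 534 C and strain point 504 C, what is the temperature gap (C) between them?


Gap = T_anneal - T_strain:
  gap = 534 - 504 = 30 C

30 C


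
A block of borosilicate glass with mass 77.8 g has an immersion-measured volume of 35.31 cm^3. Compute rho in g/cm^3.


Use the definition of density:
  rho = mass / volume
  rho = 77.8 / 35.31 = 2.203 g/cm^3

2.203 g/cm^3


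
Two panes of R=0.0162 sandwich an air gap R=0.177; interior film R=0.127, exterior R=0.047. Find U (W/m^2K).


Total thermal resistance (series):
  R_total = R_in + R_glass + R_air + R_glass + R_out
  R_total = 0.127 + 0.0162 + 0.177 + 0.0162 + 0.047 = 0.3834 m^2K/W
U-value = 1 / R_total = 1 / 0.3834 = 2.608 W/m^2K

2.608 W/m^2K


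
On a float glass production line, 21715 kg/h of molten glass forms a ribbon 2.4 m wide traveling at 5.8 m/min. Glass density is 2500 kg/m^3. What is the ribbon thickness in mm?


Ribbon cross-section from mass balance:
  Volume rate = throughput / density = 21715 / 2500 = 8.686 m^3/h
  thickness = volume rate / (speed * 60 * width), i.e.
  thickness = throughput / (60 * speed * width * density) * 1000
  thickness = 21715 / (60 * 5.8 * 2.4 * 2500) * 1000 = 10.4 mm

10.4 mm


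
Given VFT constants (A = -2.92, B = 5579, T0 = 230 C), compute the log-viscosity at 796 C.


VFT equation: log(eta) = A + B / (T - T0)
  T - T0 = 796 - 230 = 566
  B / (T - T0) = 5579 / 566 = 9.857
  log(eta) = -2.92 + 9.857 = 6.937

6.937


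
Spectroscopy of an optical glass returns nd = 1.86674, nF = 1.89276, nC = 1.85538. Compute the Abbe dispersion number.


Abbe number formula: Vd = (nd - 1) / (nF - nC)
  nd - 1 = 1.86674 - 1 = 0.86674
  nF - nC = 1.89276 - 1.85538 = 0.03738
  Vd = 0.86674 / 0.03738 = 23.19

23.19


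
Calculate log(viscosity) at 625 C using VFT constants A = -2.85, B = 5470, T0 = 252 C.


VFT equation: log(eta) = A + B / (T - T0)
  T - T0 = 625 - 252 = 373
  B / (T - T0) = 5470 / 373 = 14.665
  log(eta) = -2.85 + 14.665 = 11.815

11.815


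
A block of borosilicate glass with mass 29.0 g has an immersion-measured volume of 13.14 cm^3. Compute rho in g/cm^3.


Use the definition of density:
  rho = mass / volume
  rho = 29.0 / 13.14 = 2.207 g/cm^3

2.207 g/cm^3


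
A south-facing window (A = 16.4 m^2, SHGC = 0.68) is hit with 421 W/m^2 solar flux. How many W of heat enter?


Solar heat gain: Q = Area * SHGC * Irradiance
  Q = 16.4 * 0.68 * 421 = 4695 W

4695 W


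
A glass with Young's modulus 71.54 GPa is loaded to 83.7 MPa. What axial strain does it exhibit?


Rearrange E = sigma / epsilon:
  epsilon = sigma / E
  E (MPa) = 71.54 * 1000 = 71540
  epsilon = 83.7 / 71540 = 0.00117

0.00117


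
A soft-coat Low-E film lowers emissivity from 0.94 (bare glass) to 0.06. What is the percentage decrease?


Percentage reduction = (1 - coated/uncoated) * 100
  Ratio = 0.06 / 0.94 = 0.0638
  Reduction = (1 - 0.0638) * 100 = 93.6%

93.6%


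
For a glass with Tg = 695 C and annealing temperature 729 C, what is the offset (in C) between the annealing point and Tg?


Offset = T_anneal - Tg:
  offset = 729 - 695 = 34 C

34 C


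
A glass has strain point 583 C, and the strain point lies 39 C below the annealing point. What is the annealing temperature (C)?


T_anneal = T_strain + gap:
  T_anneal = 583 + 39 = 622 C

622 C


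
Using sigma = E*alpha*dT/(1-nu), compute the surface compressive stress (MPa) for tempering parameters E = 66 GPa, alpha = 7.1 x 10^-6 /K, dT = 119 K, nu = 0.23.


Tempering stress: sigma = E * alpha * dT / (1 - nu)
  E (MPa) = 66 * 1000 = 66000
  Numerator = 66000 * (7.1 x 10^-6) * 119 = 55.7634
  Denominator = 1 - 0.23 = 0.77
  sigma = 55.7634 / 0.77 = 72.4 MPa

72.4 MPa


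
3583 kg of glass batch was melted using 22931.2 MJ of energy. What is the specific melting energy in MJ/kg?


Rearrange E = m * s for s:
  s = E / m
  s = 22931.2 / 3583 = 6.4 MJ/kg

6.4 MJ/kg


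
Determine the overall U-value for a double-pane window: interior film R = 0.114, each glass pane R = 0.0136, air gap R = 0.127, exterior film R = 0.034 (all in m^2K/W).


Total thermal resistance (series):
  R_total = R_in + R_glass + R_air + R_glass + R_out
  R_total = 0.114 + 0.0136 + 0.127 + 0.0136 + 0.034 = 0.3022 m^2K/W
U-value = 1 / R_total = 1 / 0.3022 = 3.309 W/m^2K

3.309 W/m^2K


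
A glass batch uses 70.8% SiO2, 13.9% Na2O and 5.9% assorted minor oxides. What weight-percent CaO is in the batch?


Pieces sum to 100%:
  CaO = 100 - (SiO2 + Na2O + others)
  CaO = 100 - (70.8 + 13.9 + 5.9) = 9.4%

9.4%


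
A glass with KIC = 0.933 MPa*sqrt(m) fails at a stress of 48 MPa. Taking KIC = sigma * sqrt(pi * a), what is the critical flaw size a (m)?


Rearrange KIC = sigma * sqrt(pi * a):
  sqrt(pi * a) = KIC / sigma
  sqrt(pi * a) = 0.933 / 48 = 0.019437
  a = (KIC / sigma)^2 / pi
  a = 0.019437^2 / pi = 0.0001203 m

0.0001203 m


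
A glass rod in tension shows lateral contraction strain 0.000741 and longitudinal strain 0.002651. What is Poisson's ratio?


Poisson's ratio: nu = lateral strain / axial strain
  nu = 0.000741 / 0.002651 = 0.2795

0.2795


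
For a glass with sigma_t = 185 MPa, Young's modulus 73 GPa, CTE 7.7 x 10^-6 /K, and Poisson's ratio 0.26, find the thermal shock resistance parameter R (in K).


Thermal shock resistance: R = sigma * (1 - nu) / (E * alpha)
  Numerator = 185 * (1 - 0.26) = 136.9
  Denominator = 73 * 1000 * (7.7 x 10^-6) = 0.5621
  R = 136.9 / 0.5621 = 243.6 K

243.6 K


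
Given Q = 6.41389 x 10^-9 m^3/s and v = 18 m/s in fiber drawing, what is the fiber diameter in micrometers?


Cross-sectional area from continuity:
  A = Q / v = 6.41389 x 10^-9 / 18 = 3.563272 x 10^-10 m^2
Diameter from circular cross-section:
  d = sqrt(4A / pi) * 10^6 (m -> um)
  d = sqrt(4 * 3.563272 x 10^-10 / pi) * 10^6 = 21.3 um

21.3 um


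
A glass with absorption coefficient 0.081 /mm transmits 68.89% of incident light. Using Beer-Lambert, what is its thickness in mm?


Rearrange T = exp(-alpha * thickness):
  thickness = -ln(T) / alpha
  T = 68.89/100 = 0.6889
  ln(T) = -0.37266
  -ln(T) = 0.37266
  thickness = 0.37266 / 0.081 = 4.6 mm

4.6 mm


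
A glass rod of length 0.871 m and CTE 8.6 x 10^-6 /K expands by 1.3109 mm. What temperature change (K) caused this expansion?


Rearrange dL = alpha * L0 * dT for dT:
  dT = dL / (alpha * L0)
  dL (m) = 1.3109 / 1000 = 0.0013109
  dT = 0.0013109 / ((8.6 x 10^-6) * 0.871) = 175.0 K

175.0 K


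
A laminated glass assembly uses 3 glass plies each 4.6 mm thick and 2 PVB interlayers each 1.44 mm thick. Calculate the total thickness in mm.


Total thickness = glass contribution + PVB contribution
  Glass: 3 * 4.6 = 13.8 mm
  PVB: 2 * 1.44 = 2.88 mm
  Total = 13.8 + 2.88 = 16.68 mm

16.68 mm


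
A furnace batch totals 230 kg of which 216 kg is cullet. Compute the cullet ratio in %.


Cullet ratio = (cullet mass / total batch mass) * 100
  Ratio = 216 / 230 * 100 = 93.91%

93.91%


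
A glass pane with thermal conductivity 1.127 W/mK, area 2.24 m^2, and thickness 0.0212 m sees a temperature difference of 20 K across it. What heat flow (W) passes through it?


Fourier's law: Q = k * A * dT / t
  Q = 1.127 * 2.24 * 20 / 0.0212
  Q = 50.4896 / 0.0212 = 2381.6 W

2381.6 W


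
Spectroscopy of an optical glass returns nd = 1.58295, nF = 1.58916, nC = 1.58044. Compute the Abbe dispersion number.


Abbe number formula: Vd = (nd - 1) / (nF - nC)
  nd - 1 = 1.58295 - 1 = 0.58295
  nF - nC = 1.58916 - 1.58044 = 0.00872
  Vd = 0.58295 / 0.00872 = 66.85

66.85


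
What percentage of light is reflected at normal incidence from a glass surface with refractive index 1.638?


Fresnel reflectance at normal incidence:
  R = ((n - 1)/(n + 1))^2
  (n - 1)/(n + 1) = (1.638 - 1)/(1.638 + 1) = 0.24185
  R = 0.24185^2 = 0.0584914
  R(%) = 0.0584914 * 100 = 5.849%

5.849%


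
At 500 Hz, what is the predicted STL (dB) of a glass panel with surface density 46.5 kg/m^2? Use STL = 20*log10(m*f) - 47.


Mass law: STL = 20 * log10(m * f) - 47
  m * f = 46.5 * 500 = 23250
  log10(23250) = 4.36642
  STL = 20 * 4.36642 - 47 = 87.3284 - 47 = 40.3 dB

40.3 dB


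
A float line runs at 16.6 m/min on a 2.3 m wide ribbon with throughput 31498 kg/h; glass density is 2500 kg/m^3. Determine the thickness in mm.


Ribbon cross-section from mass balance:
  Volume rate = throughput / density = 31498 / 2500 = 12.5992 m^3/h
  thickness = volume rate / (speed * 60 * width), i.e.
  thickness = throughput / (60 * speed * width * density) * 1000
  thickness = 31498 / (60 * 16.6 * 2.3 * 2500) * 1000 = 5.5 mm

5.5 mm


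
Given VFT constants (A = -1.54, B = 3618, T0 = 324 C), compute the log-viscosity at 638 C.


VFT equation: log(eta) = A + B / (T - T0)
  T - T0 = 638 - 324 = 314
  B / (T - T0) = 3618 / 314 = 11.522
  log(eta) = -1.54 + 11.522 = 9.982

9.982


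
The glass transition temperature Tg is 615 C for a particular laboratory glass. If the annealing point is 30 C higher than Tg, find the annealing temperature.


The annealing temperature is Tg plus the offset:
  T_anneal = 615 + 30 = 645 C

645 C


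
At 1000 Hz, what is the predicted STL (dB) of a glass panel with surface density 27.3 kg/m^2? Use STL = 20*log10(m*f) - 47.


Mass law: STL = 20 * log10(m * f) - 47
  m * f = 27.3 * 1000 = 27300
  log10(27300) = 4.43616
  STL = 20 * 4.43616 - 47 = 88.7232 - 47 = 41.7 dB

41.7 dB


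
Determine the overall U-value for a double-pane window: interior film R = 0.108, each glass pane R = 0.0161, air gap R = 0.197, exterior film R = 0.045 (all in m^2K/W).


Total thermal resistance (series):
  R_total = R_in + R_glass + R_air + R_glass + R_out
  R_total = 0.108 + 0.0161 + 0.197 + 0.0161 + 0.045 = 0.3822 m^2K/W
U-value = 1 / R_total = 1 / 0.3822 = 2.616 W/m^2K

2.616 W/m^2K


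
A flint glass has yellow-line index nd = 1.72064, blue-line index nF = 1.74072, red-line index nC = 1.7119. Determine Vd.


Abbe number formula: Vd = (nd - 1) / (nF - nC)
  nd - 1 = 1.72064 - 1 = 0.72064
  nF - nC = 1.74072 - 1.7119 = 0.02882
  Vd = 0.72064 / 0.02882 = 25.0

25.0


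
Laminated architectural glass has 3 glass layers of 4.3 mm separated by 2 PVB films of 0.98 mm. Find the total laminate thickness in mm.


Total thickness = glass contribution + PVB contribution
  Glass: 3 * 4.3 = 12.9 mm
  PVB: 2 * 0.98 = 1.96 mm
  Total = 12.9 + 1.96 = 14.86 mm

14.86 mm


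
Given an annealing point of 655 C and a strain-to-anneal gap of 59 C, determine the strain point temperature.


Strain point = annealing point - difference:
  T_strain = 655 - 59 = 596 C

596 C


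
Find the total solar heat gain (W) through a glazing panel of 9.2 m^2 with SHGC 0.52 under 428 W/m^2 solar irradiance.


Solar heat gain: Q = Area * SHGC * Irradiance
  Q = 9.2 * 0.52 * 428 = 2047.6 W

2047.6 W


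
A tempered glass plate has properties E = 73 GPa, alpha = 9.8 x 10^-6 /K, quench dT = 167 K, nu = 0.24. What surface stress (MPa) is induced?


Tempering stress: sigma = E * alpha * dT / (1 - nu)
  E (MPa) = 73 * 1000 = 73000
  Numerator = 73000 * (9.8 x 10^-6) * 167 = 119.4718
  Denominator = 1 - 0.24 = 0.76
  sigma = 119.4718 / 0.76 = 157.2 MPa

157.2 MPa


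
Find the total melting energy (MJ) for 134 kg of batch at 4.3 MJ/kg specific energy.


Total energy = mass * specific energy
  E = 134 * 4.3 = 576.2 MJ

576.2 MJ


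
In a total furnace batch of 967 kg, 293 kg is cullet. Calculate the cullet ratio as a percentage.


Cullet ratio = (cullet mass / total batch mass) * 100
  Ratio = 293 / 967 * 100 = 30.3%

30.3%


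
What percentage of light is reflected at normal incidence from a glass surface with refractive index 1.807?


Fresnel reflectance at normal incidence:
  R = ((n - 1)/(n + 1))^2
  (n - 1)/(n + 1) = (1.807 - 1)/(1.807 + 1) = 0.287496
  R = 0.287496^2 = 0.082654
  R(%) = 0.082654 * 100 = 8.265%

8.265%


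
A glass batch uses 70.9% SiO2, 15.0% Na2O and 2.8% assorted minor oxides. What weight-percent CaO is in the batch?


Pieces sum to 100%:
  CaO = 100 - (SiO2 + Na2O + others)
  CaO = 100 - (70.9 + 15.0 + 2.8) = 11.3%

11.3%


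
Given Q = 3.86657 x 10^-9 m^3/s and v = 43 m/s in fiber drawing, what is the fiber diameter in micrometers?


Cross-sectional area from continuity:
  A = Q / v = 3.86657 x 10^-9 / 43 = 8.992023 x 10^-11 m^2
Diameter from circular cross-section:
  d = sqrt(4A / pi) * 10^6 (m -> um)
  d = sqrt(4 * 8.992023 x 10^-11 / pi) * 10^6 = 10.7 um

10.7 um


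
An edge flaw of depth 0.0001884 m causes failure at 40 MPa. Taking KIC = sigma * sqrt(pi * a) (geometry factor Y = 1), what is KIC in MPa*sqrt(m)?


Fracture toughness: KIC = sigma * sqrt(pi * a)
  pi * a = pi * 0.0001884 = 0.000591876
  sqrt(pi * a) = 0.024329
  KIC = 40 * 0.024329 = 0.973 MPa*sqrt(m)

0.973 MPa*sqrt(m)


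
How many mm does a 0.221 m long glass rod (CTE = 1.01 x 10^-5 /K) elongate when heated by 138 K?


Thermal expansion formula: dL = alpha * L0 * dT
  dL = (1.01 x 10^-5) * 0.221 * 138 = 0.00030803 m
Convert to mm: 0.00030803 * 1000 = 0.308 mm

0.308 mm


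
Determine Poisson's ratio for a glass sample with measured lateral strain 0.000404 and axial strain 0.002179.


Poisson's ratio: nu = lateral strain / axial strain
  nu = 0.000404 / 0.002179 = 0.1854

0.1854


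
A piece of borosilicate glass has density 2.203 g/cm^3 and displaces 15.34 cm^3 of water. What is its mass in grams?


Rearrange rho = m / V:
  m = rho * V
  m = 2.203 * 15.34 = 33.794 g

33.794 g


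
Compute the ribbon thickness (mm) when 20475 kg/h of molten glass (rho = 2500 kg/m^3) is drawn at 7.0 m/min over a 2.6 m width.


Ribbon cross-section from mass balance:
  Volume rate = throughput / density = 20475 / 2500 = 8.19 m^3/h
  thickness = volume rate / (speed * 60 * width), i.e.
  thickness = throughput / (60 * speed * width * density) * 1000
  thickness = 20475 / (60 * 7.0 * 2.6 * 2500) * 1000 = 7.5 mm

7.5 mm


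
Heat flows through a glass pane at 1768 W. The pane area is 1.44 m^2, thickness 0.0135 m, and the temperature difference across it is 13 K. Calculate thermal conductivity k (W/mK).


Fourier's law rearranged: k = Q * t / (A * dT)
  Numerator = 1768 * 0.0135 = 23.868
  Denominator = 1.44 * 13 = 18.72
  k = 23.868 / 18.72 = 1.275 W/mK

1.275 W/mK


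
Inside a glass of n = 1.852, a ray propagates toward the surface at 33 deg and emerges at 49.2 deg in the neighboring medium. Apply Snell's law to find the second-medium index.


Apply Snell's law: n1 * sin(theta1) = n2 * sin(theta2)
  n2 = n1 * sin(theta1) / sin(theta2)
  sin(33) = 0.544639
  sin(49.2) = 0.756995
  n2 = 1.852 * 0.544639 / 0.756995 = 1.3325

1.3325


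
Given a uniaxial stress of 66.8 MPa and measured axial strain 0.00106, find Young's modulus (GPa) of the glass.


Young's modulus: E = stress / strain
  E = 66.8 MPa / 0.00106 = 63018.87 MPa
Convert to GPa: 63018.87 / 1000 = 63.02 GPa

63.02 GPa


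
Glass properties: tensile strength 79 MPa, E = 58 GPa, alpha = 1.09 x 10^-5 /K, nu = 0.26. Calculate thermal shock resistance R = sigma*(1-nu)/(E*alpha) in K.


Thermal shock resistance: R = sigma * (1 - nu) / (E * alpha)
  Numerator = 79 * (1 - 0.26) = 58.46
  Denominator = 58 * 1000 * (1.09 x 10^-5) = 0.6322
  R = 58.46 / 0.6322 = 92.5 K

92.5 K


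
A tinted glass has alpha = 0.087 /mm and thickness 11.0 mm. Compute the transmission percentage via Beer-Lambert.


Beer-Lambert law: T = exp(-alpha * thickness)
  exponent = -0.087 * 11.0 = -0.957
  T = exp(-0.957) = 0.384
  Percentage = 0.384 * 100 = 38.4%

38.4%


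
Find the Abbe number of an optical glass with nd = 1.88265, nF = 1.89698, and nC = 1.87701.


Abbe number formula: Vd = (nd - 1) / (nF - nC)
  nd - 1 = 1.88265 - 1 = 0.88265
  nF - nC = 1.89698 - 1.87701 = 0.01997
  Vd = 0.88265 / 0.01997 = 44.2

44.2


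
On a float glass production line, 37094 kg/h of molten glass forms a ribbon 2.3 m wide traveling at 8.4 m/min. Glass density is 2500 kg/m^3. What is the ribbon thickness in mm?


Ribbon cross-section from mass balance:
  Volume rate = throughput / density = 37094 / 2500 = 14.8376 m^3/h
  thickness = volume rate / (speed * 60 * width), i.e.
  thickness = throughput / (60 * speed * width * density) * 1000
  thickness = 37094 / (60 * 8.4 * 2.3 * 2500) * 1000 = 12.8 mm

12.8 mm


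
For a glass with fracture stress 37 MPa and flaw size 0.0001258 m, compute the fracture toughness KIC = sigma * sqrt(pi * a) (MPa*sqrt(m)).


Fracture toughness: KIC = sigma * sqrt(pi * a)
  pi * a = pi * 0.0001258 = 0.000395212
  sqrt(pi * a) = 0.01988
  KIC = 37 * 0.01988 = 0.736 MPa*sqrt(m)

0.736 MPa*sqrt(m)


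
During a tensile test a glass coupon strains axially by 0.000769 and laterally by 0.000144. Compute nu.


Poisson's ratio: nu = lateral strain / axial strain
  nu = 0.000144 / 0.000769 = 0.1873

0.1873


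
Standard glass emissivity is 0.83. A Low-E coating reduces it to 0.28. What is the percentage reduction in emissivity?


Percentage reduction = (1 - coated/uncoated) * 100
  Ratio = 0.28 / 0.83 = 0.3373
  Reduction = (1 - 0.3373) * 100 = 66.3%

66.3%


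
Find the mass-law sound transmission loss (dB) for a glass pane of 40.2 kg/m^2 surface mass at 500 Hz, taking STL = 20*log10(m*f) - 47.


Mass law: STL = 20 * log10(m * f) - 47
  m * f = 40.2 * 500 = 20100
  log10(20100) = 4.3032
  STL = 20 * 4.3032 - 47 = 86.064 - 47 = 39.1 dB

39.1 dB


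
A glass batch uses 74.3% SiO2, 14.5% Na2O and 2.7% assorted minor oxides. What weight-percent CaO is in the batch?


Pieces sum to 100%:
  CaO = 100 - (SiO2 + Na2O + others)
  CaO = 100 - (74.3 + 14.5 + 2.7) = 8.5%

8.5%


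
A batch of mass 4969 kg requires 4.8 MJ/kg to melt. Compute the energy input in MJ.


Total energy = mass * specific energy
  E = 4969 * 4.8 = 23851.2 MJ

23851.2 MJ


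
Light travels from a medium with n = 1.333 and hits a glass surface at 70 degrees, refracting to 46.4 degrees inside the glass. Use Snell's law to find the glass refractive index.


Apply Snell's law: n1 * sin(theta1) = n2 * sin(theta2)
  n2 = n1 * sin(theta1) / sin(theta2)
  sin(70) = 0.939693
  sin(46.4) = 0.724172
  n2 = 1.333 * 0.939693 / 0.724172 = 1.7297

1.7297


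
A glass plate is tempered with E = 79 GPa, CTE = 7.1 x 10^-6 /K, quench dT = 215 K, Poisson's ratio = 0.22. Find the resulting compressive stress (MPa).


Tempering stress: sigma = E * alpha * dT / (1 - nu)
  E (MPa) = 79 * 1000 = 79000
  Numerator = 79000 * (7.1 x 10^-6) * 215 = 120.5935
  Denominator = 1 - 0.22 = 0.78
  sigma = 120.5935 / 0.78 = 154.6 MPa

154.6 MPa


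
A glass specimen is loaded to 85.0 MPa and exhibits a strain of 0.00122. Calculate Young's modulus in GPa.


Young's modulus: E = stress / strain
  E = 85.0 MPa / 0.00122 = 69672.13 MPa
Convert to GPa: 69672.13 / 1000 = 69.67 GPa

69.67 GPa


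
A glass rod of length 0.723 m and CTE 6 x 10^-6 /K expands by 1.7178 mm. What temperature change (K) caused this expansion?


Rearrange dL = alpha * L0 * dT for dT:
  dT = dL / (alpha * L0)
  dL (m) = 1.7178 / 1000 = 0.0017178
  dT = 0.0017178 / ((6 x 10^-6) * 0.723) = 396.0 K

396.0 K


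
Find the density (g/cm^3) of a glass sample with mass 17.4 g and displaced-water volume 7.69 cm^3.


Use the definition of density:
  rho = mass / volume
  rho = 17.4 / 7.69 = 2.263 g/cm^3

2.263 g/cm^3


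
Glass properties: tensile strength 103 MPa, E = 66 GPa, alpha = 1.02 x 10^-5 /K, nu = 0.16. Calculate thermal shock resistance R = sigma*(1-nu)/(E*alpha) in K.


Thermal shock resistance: R = sigma * (1 - nu) / (E * alpha)
  Numerator = 103 * (1 - 0.16) = 86.52
  Denominator = 66 * 1000 * (1.02 x 10^-5) = 0.6732
  R = 86.52 / 0.6732 = 128.5 K

128.5 K


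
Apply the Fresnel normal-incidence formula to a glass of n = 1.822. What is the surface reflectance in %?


Fresnel reflectance at normal incidence:
  R = ((n - 1)/(n + 1))^2
  (n - 1)/(n + 1) = (1.822 - 1)/(1.822 + 1) = 0.291283
  R = 0.291283^2 = 0.0848458
  R(%) = 0.0848458 * 100 = 8.485%

8.485%


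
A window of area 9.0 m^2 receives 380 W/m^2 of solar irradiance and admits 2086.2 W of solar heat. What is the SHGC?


Rearrange Q = Area * SHGC * Irradiance:
  SHGC = Q / (Area * Irradiance)
  SHGC = 2086.2 / (9.0 * 380) = 0.61

0.61


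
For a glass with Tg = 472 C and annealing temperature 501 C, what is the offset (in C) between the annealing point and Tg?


Offset = T_anneal - Tg:
  offset = 501 - 472 = 29 C

29 C


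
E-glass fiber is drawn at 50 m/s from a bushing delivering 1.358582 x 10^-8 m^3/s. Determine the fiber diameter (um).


Cross-sectional area from continuity:
  A = Q / v = 1.358582 x 10^-8 / 50 = 2.717164 x 10^-10 m^2
Diameter from circular cross-section:
  d = sqrt(4A / pi) * 10^6 (m -> um)
  d = sqrt(4 * 2.717164 x 10^-10 / pi) * 10^6 = 18.6 um

18.6 um


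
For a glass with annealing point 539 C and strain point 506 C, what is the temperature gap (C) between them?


Gap = T_anneal - T_strain:
  gap = 539 - 506 = 33 C

33 C


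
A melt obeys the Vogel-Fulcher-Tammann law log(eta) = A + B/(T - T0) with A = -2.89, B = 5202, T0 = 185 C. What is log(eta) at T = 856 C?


VFT equation: log(eta) = A + B / (T - T0)
  T - T0 = 856 - 185 = 671
  B / (T - T0) = 5202 / 671 = 7.753
  log(eta) = -2.89 + 7.753 = 4.863

4.863


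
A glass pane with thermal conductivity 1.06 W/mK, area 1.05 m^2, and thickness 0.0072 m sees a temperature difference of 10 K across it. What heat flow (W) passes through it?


Fourier's law: Q = k * A * dT / t
  Q = 1.06 * 1.05 * 10 / 0.0072
  Q = 11.13 / 0.0072 = 1545.8 W

1545.8 W


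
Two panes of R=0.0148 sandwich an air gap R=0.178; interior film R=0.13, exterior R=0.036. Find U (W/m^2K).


Total thermal resistance (series):
  R_total = R_in + R_glass + R_air + R_glass + R_out
  R_total = 0.13 + 0.0148 + 0.178 + 0.0148 + 0.036 = 0.3736 m^2K/W
U-value = 1 / R_total = 1 / 0.3736 = 2.677 W/m^2K

2.677 W/m^2K


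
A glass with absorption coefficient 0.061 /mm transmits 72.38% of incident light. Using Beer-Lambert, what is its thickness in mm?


Rearrange T = exp(-alpha * thickness):
  thickness = -ln(T) / alpha
  T = 72.38/100 = 0.7238
  ln(T) = -0.32324
  -ln(T) = 0.32324
  thickness = 0.32324 / 0.061 = 5.3 mm

5.3 mm


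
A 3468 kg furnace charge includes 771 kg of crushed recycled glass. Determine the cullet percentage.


Cullet ratio = (cullet mass / total batch mass) * 100
  Ratio = 771 / 3468 * 100 = 22.23%

22.23%


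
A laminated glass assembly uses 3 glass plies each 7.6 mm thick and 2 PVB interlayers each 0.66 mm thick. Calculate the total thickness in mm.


Total thickness = glass contribution + PVB contribution
  Glass: 3 * 7.6 = 22.8 mm
  PVB: 2 * 0.66 = 1.32 mm
  Total = 22.8 + 1.32 = 24.12 mm

24.12 mm


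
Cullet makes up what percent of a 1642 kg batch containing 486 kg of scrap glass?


Cullet ratio = (cullet mass / total batch mass) * 100
  Ratio = 486 / 1642 * 100 = 29.6%

29.6%


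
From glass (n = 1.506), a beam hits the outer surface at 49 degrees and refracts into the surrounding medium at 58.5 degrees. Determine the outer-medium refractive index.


Apply Snell's law: n1 * sin(theta1) = n2 * sin(theta2)
  n2 = n1 * sin(theta1) / sin(theta2)
  sin(49) = 0.75471
  sin(58.5) = 0.85264
  n2 = 1.506 * 0.75471 / 0.85264 = 1.333

1.333


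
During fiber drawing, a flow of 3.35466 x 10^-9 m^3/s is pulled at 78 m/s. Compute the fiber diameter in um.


Cross-sectional area from continuity:
  A = Q / v = 3.35466 x 10^-9 / 78 = 4.300846 x 10^-11 m^2
Diameter from circular cross-section:
  d = sqrt(4A / pi) * 10^6 (m -> um)
  d = sqrt(4 * 4.300846 x 10^-11 / pi) * 10^6 = 7.4 um

7.4 um


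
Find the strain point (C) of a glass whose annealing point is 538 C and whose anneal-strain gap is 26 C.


Strain point = annealing point - difference:
  T_strain = 538 - 26 = 512 C

512 C


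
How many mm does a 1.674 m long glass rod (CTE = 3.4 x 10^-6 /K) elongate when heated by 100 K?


Thermal expansion formula: dL = alpha * L0 * dT
  dL = (3.4 x 10^-6) * 1.674 * 100 = 0.00056916 m
Convert to mm: 0.00056916 * 1000 = 0.5692 mm

0.5692 mm


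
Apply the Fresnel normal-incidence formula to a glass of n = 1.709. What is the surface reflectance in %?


Fresnel reflectance at normal incidence:
  R = ((n - 1)/(n + 1))^2
  (n - 1)/(n + 1) = (1.709 - 1)/(1.709 + 1) = 0.26172
  R = 0.26172^2 = 0.0684974
  R(%) = 0.0684974 * 100 = 6.85%

6.85%


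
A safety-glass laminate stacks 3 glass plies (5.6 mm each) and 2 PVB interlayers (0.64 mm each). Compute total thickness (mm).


Total thickness = glass contribution + PVB contribution
  Glass: 3 * 5.6 = 16.8 mm
  PVB: 2 * 0.64 = 1.28 mm
  Total = 16.8 + 1.28 = 18.08 mm

18.08 mm


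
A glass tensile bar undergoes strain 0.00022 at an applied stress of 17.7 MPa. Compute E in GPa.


Young's modulus: E = stress / strain
  E = 17.7 MPa / 0.00022 = 80454.55 MPa
Convert to GPa: 80454.55 / 1000 = 80.45 GPa

80.45 GPa


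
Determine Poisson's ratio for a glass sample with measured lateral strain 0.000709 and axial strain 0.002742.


Poisson's ratio: nu = lateral strain / axial strain
  nu = 0.000709 / 0.002742 = 0.2586

0.2586


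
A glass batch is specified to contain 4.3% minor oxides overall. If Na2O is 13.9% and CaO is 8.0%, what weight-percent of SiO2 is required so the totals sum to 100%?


Known pieces sum to 100%:
  SiO2 = 100 - (others + Na2O + CaO)
  SiO2 = 100 - (4.3 + 13.9 + 8.0) = 73.8%

73.8%


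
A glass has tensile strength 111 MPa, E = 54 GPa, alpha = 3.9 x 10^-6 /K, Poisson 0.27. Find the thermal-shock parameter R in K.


Thermal shock resistance: R = sigma * (1 - nu) / (E * alpha)
  Numerator = 111 * (1 - 0.27) = 81.03
  Denominator = 54 * 1000 * (3.9 x 10^-6) = 0.2106
  R = 81.03 / 0.2106 = 384.8 K

384.8 K


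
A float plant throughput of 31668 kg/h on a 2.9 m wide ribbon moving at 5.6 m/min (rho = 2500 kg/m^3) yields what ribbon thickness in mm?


Ribbon cross-section from mass balance:
  Volume rate = throughput / density = 31668 / 2500 = 12.6672 m^3/h
  thickness = volume rate / (speed * 60 * width), i.e.
  thickness = throughput / (60 * speed * width * density) * 1000
  thickness = 31668 / (60 * 5.6 * 2.9 * 2500) * 1000 = 13.0 mm

13.0 mm


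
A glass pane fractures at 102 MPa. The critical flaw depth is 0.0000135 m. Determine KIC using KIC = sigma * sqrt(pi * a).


Fracture toughness: KIC = sigma * sqrt(pi * a)
  pi * a = pi * 0.0000135 = 0.000042412
  sqrt(pi * a) = 0.006512
  KIC = 102 * 0.006512 = 0.664 MPa*sqrt(m)

0.664 MPa*sqrt(m)


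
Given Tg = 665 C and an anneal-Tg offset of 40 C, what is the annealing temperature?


The annealing temperature is Tg plus the offset:
  T_anneal = 665 + 40 = 705 C

705 C


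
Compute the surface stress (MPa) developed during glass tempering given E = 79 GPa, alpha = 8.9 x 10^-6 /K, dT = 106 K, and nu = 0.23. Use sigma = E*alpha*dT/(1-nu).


Tempering stress: sigma = E * alpha * dT / (1 - nu)
  E (MPa) = 79 * 1000 = 79000
  Numerator = 79000 * (8.9 x 10^-6) * 106 = 74.5286
  Denominator = 1 - 0.23 = 0.77
  sigma = 74.5286 / 0.77 = 96.8 MPa

96.8 MPa


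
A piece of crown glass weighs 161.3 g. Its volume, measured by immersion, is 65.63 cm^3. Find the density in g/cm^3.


Use the definition of density:
  rho = mass / volume
  rho = 161.3 / 65.63 = 2.458 g/cm^3

2.458 g/cm^3


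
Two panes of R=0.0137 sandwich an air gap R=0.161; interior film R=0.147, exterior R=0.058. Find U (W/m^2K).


Total thermal resistance (series):
  R_total = R_in + R_glass + R_air + R_glass + R_out
  R_total = 0.147 + 0.0137 + 0.161 + 0.0137 + 0.058 = 0.3934 m^2K/W
U-value = 1 / R_total = 1 / 0.3934 = 2.542 W/m^2K

2.542 W/m^2K


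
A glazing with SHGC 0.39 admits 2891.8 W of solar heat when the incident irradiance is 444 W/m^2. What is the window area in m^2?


Rearrange Q = Area * SHGC * Irradiance:
  Area = Q / (SHGC * Irradiance)
  Area = 2891.8 / (0.39 * 444) = 16.7 m^2

16.7 m^2


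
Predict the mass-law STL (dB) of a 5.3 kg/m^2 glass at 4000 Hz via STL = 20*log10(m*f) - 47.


Mass law: STL = 20 * log10(m * f) - 47
  m * f = 5.3 * 4000 = 21200
  log10(21200) = 4.32634
  STL = 20 * 4.32634 - 47 = 86.5268 - 47 = 39.5 dB

39.5 dB


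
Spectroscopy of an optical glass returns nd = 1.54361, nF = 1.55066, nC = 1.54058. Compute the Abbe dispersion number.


Abbe number formula: Vd = (nd - 1) / (nF - nC)
  nd - 1 = 1.54361 - 1 = 0.54361
  nF - nC = 1.55066 - 1.54058 = 0.01008
  Vd = 0.54361 / 0.01008 = 53.93

53.93


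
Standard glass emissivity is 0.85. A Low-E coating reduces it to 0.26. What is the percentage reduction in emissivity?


Percentage reduction = (1 - coated/uncoated) * 100
  Ratio = 0.26 / 0.85 = 0.3059
  Reduction = (1 - 0.3059) * 100 = 69.4%

69.4%


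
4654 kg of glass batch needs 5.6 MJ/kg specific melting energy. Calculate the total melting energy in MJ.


Total energy = mass * specific energy
  E = 4654 * 5.6 = 26062.4 MJ

26062.4 MJ
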